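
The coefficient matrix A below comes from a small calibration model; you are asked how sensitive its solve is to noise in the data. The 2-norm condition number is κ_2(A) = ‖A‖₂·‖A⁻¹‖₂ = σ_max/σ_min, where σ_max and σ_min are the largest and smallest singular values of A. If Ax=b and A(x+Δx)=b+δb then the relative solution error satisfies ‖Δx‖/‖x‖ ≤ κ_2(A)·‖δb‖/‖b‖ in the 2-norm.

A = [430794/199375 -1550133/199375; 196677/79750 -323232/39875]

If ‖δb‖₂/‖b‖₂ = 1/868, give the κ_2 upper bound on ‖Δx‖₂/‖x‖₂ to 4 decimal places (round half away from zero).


form AᵀA = [2032556409/189062500 -1738931922/47265625; -1738931922/47265625 5963002929/47265625] with trace 41415309/302500 and determinant 20820969/7562500
solving λ² − 41415309/302500·λ + 20820969/7562500 = 0 gives λ = 13689/100, 1521/75625
κ = σ_max/σ_min = (117/10)/(39/275) = 82.5000
bound on ‖Δx‖/‖x‖: κ·ε = 82.5000·1/868 = 0.0950

0.0950


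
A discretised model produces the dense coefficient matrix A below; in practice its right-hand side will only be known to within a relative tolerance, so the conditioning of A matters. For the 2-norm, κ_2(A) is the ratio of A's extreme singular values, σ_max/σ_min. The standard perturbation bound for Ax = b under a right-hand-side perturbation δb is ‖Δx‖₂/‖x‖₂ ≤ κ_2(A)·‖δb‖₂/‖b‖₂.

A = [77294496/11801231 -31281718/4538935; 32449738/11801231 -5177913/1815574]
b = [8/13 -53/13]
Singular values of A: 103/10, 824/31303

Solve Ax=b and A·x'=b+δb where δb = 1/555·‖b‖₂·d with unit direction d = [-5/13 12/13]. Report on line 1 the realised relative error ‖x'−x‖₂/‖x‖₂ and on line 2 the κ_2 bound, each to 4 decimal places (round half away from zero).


0.0019
0.7050

σ_max = 103/10, σ_min = 824/31303
κ_2(A) = (103/10) / (824/31303) = 391.2875
κ_2(A)·‖δb‖/‖b‖ = 0.7050
solve Ax = b  →  x = [-110.1043 -104.7272]
‖b‖ = 4.1231, ‖x‖ = 151.9563
δb = ε·‖b‖·d = [-0.0029 0.0069]; solving A·Δx = δb gives ‖Δx‖ = 0.2822
dividing the unrounded norms, ‖Δx‖/‖x‖ = 0.0019
realised/bound (from unrounded values) ≈ 0.0026


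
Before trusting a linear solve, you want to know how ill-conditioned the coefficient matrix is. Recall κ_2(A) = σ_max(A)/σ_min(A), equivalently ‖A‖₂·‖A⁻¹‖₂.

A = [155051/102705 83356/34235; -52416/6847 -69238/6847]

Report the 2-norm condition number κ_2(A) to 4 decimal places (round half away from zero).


form AᵀA = [382042921/6275025 169609076/2091675; 169609076/2091675 75428756/697225] with trace 42436069/251001 and determinant 2856100/251001
char-poly roots: 169 and 16900/251001
κ = σ_max/σ_min = 13/(130/501) = 50.1000

50.1000


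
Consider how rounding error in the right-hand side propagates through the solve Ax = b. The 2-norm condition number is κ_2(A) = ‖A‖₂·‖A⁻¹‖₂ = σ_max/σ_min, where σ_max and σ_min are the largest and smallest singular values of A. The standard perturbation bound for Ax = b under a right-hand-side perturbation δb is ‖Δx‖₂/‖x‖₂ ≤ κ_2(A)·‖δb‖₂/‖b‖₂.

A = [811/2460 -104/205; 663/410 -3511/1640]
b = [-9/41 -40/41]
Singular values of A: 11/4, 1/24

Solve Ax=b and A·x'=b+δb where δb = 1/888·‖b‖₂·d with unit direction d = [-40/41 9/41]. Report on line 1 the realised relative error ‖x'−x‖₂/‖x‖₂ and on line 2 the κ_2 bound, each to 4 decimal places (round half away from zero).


largest singular value 11/4, smallest 1/24
condition number: (11/4) ÷ (1/24) = 66.0000
bound on ‖Δx‖/‖x‖: κ·ε = 66.0000·1/888 = 0.0743
solve Ax = b  →  x = [-0.2182 0.2909]
2-norm of b is 1.0000; of x, 0.3636
with δb = [-0.0011 0.0002], A·Δx = δb → ‖Δx‖ = 0.0270
realised ‖Δx‖/‖x‖ = 0.0743
so the bound is sharp here: realised error equals the bound

0.0743
0.0743


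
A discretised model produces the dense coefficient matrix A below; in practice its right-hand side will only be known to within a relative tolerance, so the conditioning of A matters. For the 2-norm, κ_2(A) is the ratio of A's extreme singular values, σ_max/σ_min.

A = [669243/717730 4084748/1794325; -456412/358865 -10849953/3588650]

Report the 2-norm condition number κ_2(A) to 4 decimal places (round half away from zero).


220.8400

form AᵀA = [51245353921/20605454116 153714755088/25756817645; 153714755088/25756817645 7378485799849/515136352900] with trace 25620176473/1524072050 and determinant 2825761/487703056
char-poly roots: 1681/100 and 42025/121925764
so κ_2 = √((1681/100) / (42025/121925764)) = 220.8400


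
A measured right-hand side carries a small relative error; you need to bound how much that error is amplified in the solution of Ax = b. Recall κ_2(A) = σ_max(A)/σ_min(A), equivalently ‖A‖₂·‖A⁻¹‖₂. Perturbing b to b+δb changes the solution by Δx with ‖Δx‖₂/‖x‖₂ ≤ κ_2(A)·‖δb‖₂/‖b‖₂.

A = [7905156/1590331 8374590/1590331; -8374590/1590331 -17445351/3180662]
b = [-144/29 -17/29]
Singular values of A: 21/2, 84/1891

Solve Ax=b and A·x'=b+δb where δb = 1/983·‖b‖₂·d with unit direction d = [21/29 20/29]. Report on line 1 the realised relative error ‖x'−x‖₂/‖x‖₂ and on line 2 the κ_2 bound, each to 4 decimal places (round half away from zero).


from the listed singular values, σ₁ = 21/2, σ_n = 84/1891
κ = σ_max/σ_min = (21/2)/(84/1891) = 236.3750
bound on ‖Δx‖/‖x‖: κ·ε = 236.3750·1/983 = 0.2405
solve Ax = b  →  x = [65.0099 -62.3087]
2-norm of b is 5.0000; of x, 90.0481
re-solving with b+δb shifts x by Δx of norm 0.1145
relative error = 0.0013
realised/bound (from unrounded values) ≈ 0.0053

0.0013
0.2405


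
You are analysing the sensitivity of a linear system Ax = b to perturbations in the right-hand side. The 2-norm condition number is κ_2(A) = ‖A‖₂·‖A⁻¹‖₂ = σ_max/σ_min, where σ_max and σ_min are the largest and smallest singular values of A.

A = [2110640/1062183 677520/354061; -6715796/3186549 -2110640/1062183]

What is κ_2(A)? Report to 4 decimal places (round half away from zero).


189.4500

M = AᵀA = [101302172176/12073834161 32157711040/4024611387; 32157711040/4024611387 10209395200/1341537129]. tr(M)=229710736/14356521, det(M)=102400/14356521
eigenvalues of AᵀA: λ = (tr ± √(tr²−4·det))/2 = 16, 6400/14356521
so κ_2 = √(16 / (6400/14356521)) = 189.4500


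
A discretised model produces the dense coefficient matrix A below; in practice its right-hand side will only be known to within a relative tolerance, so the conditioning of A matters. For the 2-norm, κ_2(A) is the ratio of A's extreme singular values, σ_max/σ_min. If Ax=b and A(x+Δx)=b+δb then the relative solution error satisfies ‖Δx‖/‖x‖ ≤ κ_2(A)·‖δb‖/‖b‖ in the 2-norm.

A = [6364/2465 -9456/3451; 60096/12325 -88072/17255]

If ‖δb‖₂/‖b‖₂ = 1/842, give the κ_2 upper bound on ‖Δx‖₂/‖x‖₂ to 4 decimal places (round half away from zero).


0.4157

form AᵀA = [16000144/525625 -23519808/735875; -23519808/735875 34574656/1030225] with trace 1960016/30625 and determinant 1024/30625
eigenvalues of AᵀA: λ = (tr ± √(tr²−4·det))/2 = 64, 16/30625
σ_max=√64=8, σ_min=√(16/30625)=(4/175) → κ = 350.0000
bound on ‖Δx‖/‖x‖: κ·ε = 350.0000·1/842 = 0.4157


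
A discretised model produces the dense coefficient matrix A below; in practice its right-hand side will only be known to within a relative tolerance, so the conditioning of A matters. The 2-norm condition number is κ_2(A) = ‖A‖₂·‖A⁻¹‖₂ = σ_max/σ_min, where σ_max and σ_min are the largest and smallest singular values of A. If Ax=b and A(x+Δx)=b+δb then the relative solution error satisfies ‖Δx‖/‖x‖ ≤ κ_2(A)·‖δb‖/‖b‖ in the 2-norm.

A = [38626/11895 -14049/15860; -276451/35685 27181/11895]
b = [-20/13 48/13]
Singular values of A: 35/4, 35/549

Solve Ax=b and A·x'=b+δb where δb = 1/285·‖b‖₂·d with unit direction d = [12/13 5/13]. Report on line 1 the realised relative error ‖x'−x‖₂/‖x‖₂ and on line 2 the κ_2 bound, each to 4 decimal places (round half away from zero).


σ_max = 35/4, σ_min = 35/549
condition number: (35/4) ÷ (35/549) = 137.2500
worst-case relative error ≤ 137.2500 × 1/285 = 0.4816
solve Ax = b  →  x = [-0.4389 0.1280]
2-norm of b is 4.0000; of x, 0.4571
Δx = A⁻¹·δb where δb = 1/285·4.0000·d; ‖Δx‖ = 0.2202
relative error = 0.4816
tightness: 0.4816 against a bound of 0.4816; the bound is attained (ratio 1)

0.4816
0.4816


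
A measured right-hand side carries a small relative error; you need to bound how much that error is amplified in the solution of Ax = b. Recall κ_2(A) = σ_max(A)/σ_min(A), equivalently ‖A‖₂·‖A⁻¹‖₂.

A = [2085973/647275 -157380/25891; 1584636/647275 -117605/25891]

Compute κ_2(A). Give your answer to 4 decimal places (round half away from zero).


M = AᵀA = [274494184369/16758597025 -102930309504/3351719405; -102930309504/3351719405 38599400425/670343881]. tr(M)=4288855346/57988225, det(M)=3418801/57988225
λ_max, λ_min = (4288855346/57988225 ± √18393487178106306816/3362634238650625)/2 = 1849/25, 1849/2319529
σ_max=√(1849/25)=(43/5), σ_min=√(1849/2319529)=(43/1523) → κ = 304.6000

304.6000


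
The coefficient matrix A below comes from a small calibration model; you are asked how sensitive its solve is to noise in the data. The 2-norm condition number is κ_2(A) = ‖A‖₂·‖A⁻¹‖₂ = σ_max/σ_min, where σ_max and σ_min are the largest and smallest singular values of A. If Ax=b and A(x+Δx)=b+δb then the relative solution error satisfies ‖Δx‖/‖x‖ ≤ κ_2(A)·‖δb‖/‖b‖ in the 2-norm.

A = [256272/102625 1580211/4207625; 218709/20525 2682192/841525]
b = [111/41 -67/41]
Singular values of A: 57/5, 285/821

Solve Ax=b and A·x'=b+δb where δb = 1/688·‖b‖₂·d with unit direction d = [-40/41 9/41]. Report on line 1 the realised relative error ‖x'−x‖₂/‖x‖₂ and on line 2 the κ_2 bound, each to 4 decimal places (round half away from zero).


from the listed singular values, σ₁ = 57/5, σ_n = 285/821
κ_2(A) = (57/5) / (285/821) = 32.8400
bound on ‖Δx‖/‖x‖: κ·ε = 32.8400·1/688 = 0.0477
solve Ax = b  →  x = [2.3356 -8.3210]
‖b‖₂ = 3.1623 and ‖x‖₂ = 8.6426
re-solving with b+δb shifts x by Δx of norm 0.0132
realised ‖Δx‖/‖x‖ = 0.0015
realised/bound (from unrounded values) ≈ 0.0321

0.0015
0.0477


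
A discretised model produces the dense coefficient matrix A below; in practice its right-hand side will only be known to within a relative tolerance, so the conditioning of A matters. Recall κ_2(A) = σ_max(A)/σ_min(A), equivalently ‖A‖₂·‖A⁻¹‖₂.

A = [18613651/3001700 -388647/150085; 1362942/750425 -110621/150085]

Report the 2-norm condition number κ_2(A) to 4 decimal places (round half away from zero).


M = AᵀA = [601903644601/14416324624 -62697757185/3604081156; -62697757185/3604081156 6531339850/901020289]. tr(M)=4179911729/85303696, det(M)=1500625/85303696
eigenvalues of AᵀA: λ = (tr ± √(tr²−4·det))/2 = 49, 30625/85303696
so κ_2 = √(49 / (30625/85303696)) = 369.4400

369.4400


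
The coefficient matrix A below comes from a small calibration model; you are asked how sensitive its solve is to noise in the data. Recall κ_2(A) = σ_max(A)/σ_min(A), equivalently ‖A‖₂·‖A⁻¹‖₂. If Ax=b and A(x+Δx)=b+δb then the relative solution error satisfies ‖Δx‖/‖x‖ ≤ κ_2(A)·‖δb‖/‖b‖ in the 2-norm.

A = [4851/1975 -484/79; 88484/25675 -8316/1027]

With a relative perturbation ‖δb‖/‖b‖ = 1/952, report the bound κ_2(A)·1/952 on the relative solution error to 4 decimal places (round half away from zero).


form AᵀA = [472254409/26368225 -226525068/5273645; -226525068/5273645 108745120/1054729] with trace 18880961/156025 and determinant 234256/156025
eigenvalues of AᵀA: λ = (tr ± √(tr²−4·det))/2 = 121, 1936/156025
κ = σ_max/σ_min = 11/(44/395) = 98.7500
κ_2(A)·‖δb‖/‖b‖ = 0.1037

0.1037


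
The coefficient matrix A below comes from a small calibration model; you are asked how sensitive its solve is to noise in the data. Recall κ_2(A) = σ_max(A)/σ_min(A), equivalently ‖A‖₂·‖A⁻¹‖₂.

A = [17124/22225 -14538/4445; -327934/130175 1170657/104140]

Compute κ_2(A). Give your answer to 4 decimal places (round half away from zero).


M = AᵀA = [9219866644/1328529601 -81939778155/2657059202; -81939778155/2657059202 2913440600025/21256473616]. tr(M)=1820915209/12645136, det(M)=140625/790321
char-poly roots: 144 and 15625/12645136
κ = σ_max/σ_min = 12/(125/3556) = 341.3760

341.3760


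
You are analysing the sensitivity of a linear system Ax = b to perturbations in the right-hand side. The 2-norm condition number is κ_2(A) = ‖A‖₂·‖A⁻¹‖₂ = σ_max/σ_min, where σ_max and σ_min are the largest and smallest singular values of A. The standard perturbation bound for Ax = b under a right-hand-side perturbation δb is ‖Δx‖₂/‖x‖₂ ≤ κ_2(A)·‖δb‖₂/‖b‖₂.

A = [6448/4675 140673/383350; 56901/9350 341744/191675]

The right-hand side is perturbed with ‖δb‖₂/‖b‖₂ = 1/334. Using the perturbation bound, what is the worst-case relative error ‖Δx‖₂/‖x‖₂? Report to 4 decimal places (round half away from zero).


0.5599

form AᵀA = [3404030617/87422500 248202864/21855625; 248202864/21855625 289675633/87422500] with trace 2954965/69938 and determinant 28561/559504
solving λ² − 2954965/69938·λ + 28561/559504 = 0 gives λ = 169/4, 169/139876
κ = σ_max/σ_min = (13/2)/(13/374) = 187.0000
bound on ‖Δx‖/‖x‖: κ·ε = 187.0000·1/334 = 0.5599


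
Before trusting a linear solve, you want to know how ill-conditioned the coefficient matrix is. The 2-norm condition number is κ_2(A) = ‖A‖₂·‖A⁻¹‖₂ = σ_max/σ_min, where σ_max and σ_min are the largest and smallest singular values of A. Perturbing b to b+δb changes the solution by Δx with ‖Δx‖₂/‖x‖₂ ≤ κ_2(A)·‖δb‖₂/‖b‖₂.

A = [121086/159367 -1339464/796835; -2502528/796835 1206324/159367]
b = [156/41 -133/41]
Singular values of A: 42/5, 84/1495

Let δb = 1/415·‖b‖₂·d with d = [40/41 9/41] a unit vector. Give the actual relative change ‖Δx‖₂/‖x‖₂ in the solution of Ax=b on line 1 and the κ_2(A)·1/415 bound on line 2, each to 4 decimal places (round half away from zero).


0.0040
0.3602

from the listed singular values, σ₁ = 42/5, σ_n = 84/1495
κ_2(A) = (42/5) / (84/1495) = 149.5000
bound on ‖Δx‖/‖x‖: κ·ε = 149.5000·1/415 = 0.3602
solve Ax = b  →  x = [49.4689 20.0962]
2-norm of b is 5.0000; of x, 53.3950
with δb = [0.0118 0.0026], A·Δx = δb → ‖Δx‖ = 0.2144
dividing the unrounded norms, ‖Δx‖/‖x‖ = 0.0040
tightness: 0.0040 against a bound of 0.3602 (unrounded ratio ≈ 0.0111)


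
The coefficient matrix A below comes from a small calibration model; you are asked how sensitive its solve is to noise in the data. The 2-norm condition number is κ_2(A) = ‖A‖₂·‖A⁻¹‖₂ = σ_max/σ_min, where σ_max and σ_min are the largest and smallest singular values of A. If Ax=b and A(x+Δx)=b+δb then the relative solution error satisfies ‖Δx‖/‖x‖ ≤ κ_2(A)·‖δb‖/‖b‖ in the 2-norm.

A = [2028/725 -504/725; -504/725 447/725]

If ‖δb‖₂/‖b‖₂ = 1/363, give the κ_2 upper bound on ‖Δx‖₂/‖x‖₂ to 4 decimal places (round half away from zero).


0.0200

AᵀA = [174672/21025 -49896/21025; -49896/21025 18153/21025]; tr = 7713/841, det = 1296/841
λ_max, λ_min = (7713/841 ± √55130625/707281)/2 = 9, 144/841
κ = σ_max/σ_min = 3/(12/29) = 7.2500
bound on ‖Δx‖/‖x‖: κ·ε = 7.2500·1/363 = 0.0200


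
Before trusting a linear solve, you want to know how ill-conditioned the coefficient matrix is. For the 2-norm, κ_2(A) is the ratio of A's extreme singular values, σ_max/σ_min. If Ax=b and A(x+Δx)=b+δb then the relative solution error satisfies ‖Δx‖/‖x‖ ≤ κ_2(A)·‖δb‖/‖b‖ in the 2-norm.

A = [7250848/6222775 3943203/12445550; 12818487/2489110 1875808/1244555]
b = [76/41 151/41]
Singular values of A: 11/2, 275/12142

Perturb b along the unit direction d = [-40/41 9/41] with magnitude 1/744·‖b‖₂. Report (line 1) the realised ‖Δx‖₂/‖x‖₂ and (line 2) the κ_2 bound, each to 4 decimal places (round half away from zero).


σ_max = 11/2, σ_min = 275/12142
condition number: (11/2) ÷ (275/12142) = 242.8400
worst-case relative error ≤ 242.8400 × 1/744 = 0.3264
solve Ax = b  →  x = [13.0609 -42.1830]
2-norm of b is 4.1231; of x, 44.1587
re-solving with b+δb shifts x by Δx of norm 0.2447
dividing the unrounded norms, ‖Δx‖/‖x‖ = 0.0055
so the bound overstates the realised error by a factor of ≈ 58.9053 (computed from the unrounded values)

0.0055
0.3264


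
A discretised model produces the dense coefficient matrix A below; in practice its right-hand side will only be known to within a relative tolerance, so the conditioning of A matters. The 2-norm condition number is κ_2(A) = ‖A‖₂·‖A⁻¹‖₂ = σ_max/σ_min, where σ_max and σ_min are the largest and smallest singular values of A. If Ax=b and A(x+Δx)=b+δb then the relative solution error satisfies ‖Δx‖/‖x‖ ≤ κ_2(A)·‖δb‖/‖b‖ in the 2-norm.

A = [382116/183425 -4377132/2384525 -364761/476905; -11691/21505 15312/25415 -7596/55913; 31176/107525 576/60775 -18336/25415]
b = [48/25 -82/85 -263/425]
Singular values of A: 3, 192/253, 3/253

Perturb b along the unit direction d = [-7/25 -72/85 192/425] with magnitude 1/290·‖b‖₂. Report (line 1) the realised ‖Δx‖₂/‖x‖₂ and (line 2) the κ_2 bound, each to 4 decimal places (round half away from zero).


from the listed singular values, σ₁ = 3, σ_n = 3/253
κ_2(A) = 3 / (3/253) = 253.0000
worst-case relative error ≤ 253.0000 × 1/290 = 0.8724
solve Ax = b  →  x = [0.4828 -0.9312 1.0395]
2-norm of b is 2.2361; of x, 1.4768
δb = ε·‖b‖·d = [-0.0022 -0.0065 0.0035]; solving A·Δx = δb gives ‖Δx‖ = 0.6503
relative error = 0.4403
so the bound overstates the realised error by a factor of ≈ 1.9813 (computed from the unrounded values)

0.4403
0.8724


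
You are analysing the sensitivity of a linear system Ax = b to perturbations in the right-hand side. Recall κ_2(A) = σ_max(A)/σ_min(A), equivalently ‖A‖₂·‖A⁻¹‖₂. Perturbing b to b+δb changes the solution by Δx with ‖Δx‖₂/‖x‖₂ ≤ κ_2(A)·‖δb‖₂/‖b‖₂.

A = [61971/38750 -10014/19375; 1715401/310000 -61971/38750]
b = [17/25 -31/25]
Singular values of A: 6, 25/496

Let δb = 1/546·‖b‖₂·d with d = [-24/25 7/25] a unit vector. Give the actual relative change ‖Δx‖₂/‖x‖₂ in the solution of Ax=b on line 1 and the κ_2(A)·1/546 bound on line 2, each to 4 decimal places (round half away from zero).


σ_max = 6, σ_min = 25/496
condition number: 6 ÷ (25/496) = 119.0400
bound on ‖Δx‖/‖x‖: κ·ε = 119.0400·1/546 = 0.2180
solve Ax = b  →  x = [-5.7152 -18.9997]
‖b‖ = 1.4142, ‖x‖ = 19.8407
with δb = [-0.0025 0.0007], A·Δx = δb → ‖Δx‖ = 0.0514
realised ‖Δx‖/‖x‖ = 0.0026
so the bound overstates the realised error by a factor of ≈ 84.1770 (computed from the unrounded values)

0.0026
0.2180


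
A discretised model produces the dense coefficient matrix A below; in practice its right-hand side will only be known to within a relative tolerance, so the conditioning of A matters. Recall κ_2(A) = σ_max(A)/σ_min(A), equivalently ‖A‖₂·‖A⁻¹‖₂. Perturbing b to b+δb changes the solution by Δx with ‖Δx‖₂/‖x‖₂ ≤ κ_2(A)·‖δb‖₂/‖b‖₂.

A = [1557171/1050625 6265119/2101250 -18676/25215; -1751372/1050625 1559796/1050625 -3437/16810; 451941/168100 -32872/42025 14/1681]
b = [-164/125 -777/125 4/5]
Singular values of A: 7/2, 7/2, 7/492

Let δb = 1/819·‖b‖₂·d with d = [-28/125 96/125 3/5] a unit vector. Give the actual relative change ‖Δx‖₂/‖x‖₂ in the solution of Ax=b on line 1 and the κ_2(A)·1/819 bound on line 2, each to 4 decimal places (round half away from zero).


from the listed singular values, σ₁ = 7/2, σ_n = 7/492
κ = σ_max/σ_min = (7/2)/(7/492) = 246.0000
κ_2(A)·‖δb‖/‖b‖ = 0.3004
solve Ax = b  →  x = [-16.4170 -60.3685 -274.0976]
‖b‖₂ = 6.4031 and ‖x‖₂ = 281.1465
re-solving with b+δb shifts x by Δx of norm 0.5495
relative error = 0.0020
so the bound overstates the realised error by a factor of ≈ 153.6770 (computed from the unrounded values)

0.0020
0.3004


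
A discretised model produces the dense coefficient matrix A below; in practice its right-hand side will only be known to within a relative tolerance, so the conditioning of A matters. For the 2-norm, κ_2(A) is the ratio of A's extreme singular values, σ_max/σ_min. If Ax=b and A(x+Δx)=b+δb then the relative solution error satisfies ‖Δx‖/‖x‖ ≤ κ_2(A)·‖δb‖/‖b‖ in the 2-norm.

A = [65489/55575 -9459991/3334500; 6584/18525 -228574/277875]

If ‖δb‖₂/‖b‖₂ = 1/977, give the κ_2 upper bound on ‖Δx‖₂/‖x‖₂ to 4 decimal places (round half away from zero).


form AᵀA = [7486321/4941729 -1077924599/296503740; -1077924599/296503740 155223782881/17790224400] with trace 1077955849/105267600 and determinant 400/263169
eigenvalues of AᵀA: λ = (tr ± √(tr²−4·det))/2 = 256/25, 625/4210704
σ_max=√(256/25)=(16/5), σ_min=√(625/4210704)=(25/2052) → κ = 262.6560
κ_2(A)·‖δb‖/‖b‖ = 0.2688

0.2688


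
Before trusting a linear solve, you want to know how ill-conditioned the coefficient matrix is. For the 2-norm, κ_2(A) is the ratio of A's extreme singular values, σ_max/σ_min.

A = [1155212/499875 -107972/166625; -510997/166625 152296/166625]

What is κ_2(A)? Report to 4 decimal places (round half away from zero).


AᵀA = [147383046841/9995000625 -14327957896/3331666875; -14327957896/3331666875 1394080976/1110555625]; tr = 255887641/15992001, det = 250000/15992001
char-poly roots: 16 and 15625/15992001
σ_max=√16=4, σ_min=√(15625/15992001)=(125/3999) → κ = 127.9680

127.9680


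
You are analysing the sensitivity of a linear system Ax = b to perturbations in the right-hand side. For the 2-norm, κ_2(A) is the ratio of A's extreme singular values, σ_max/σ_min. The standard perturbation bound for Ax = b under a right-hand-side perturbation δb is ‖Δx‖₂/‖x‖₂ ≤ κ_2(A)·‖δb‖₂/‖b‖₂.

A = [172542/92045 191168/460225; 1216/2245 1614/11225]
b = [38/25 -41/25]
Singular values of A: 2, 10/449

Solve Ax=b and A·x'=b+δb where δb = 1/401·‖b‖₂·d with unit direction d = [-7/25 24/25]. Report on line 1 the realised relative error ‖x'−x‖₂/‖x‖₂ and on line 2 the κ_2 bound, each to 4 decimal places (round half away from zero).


σ_max = 2, σ_min = 10/449
κ = σ_max/σ_min = 2/(10/449) = 89.8000
perturbation bound = 89.8000·1/401 = 0.2239
solve Ax = b  →  x = [20.2000 -87.5000]
‖b‖₂ = 2.2361 and ‖x‖₂ = 89.8014
δb = ε·‖b‖·d = [-0.0016 0.0054]; solving A·Δx = δb gives ‖Δx‖ = 0.2504
relative error = 0.0028
realised/bound (from unrounded values) ≈ 0.0125

0.0028
0.2239


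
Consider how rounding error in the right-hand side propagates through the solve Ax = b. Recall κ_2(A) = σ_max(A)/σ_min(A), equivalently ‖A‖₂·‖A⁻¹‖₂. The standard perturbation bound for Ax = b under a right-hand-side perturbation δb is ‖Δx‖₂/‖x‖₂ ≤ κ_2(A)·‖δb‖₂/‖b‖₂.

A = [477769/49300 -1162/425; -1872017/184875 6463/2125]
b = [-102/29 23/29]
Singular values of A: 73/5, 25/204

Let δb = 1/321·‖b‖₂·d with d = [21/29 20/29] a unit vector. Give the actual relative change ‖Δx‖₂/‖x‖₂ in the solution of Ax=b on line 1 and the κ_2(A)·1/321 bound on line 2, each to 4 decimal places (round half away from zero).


from the listed singular values, σ₁ = 73/5, σ_n = 25/204
κ_2(A) = (73/5) / (25/204) = 119.1360
κ_2(A)·‖δb‖/‖b‖ = 0.3711
solve Ax = b  →  x = [-4.7669 -15.6097]
2-norm of b is 3.6056; of x, 16.3213
re-solving with b+δb shifts x by Δx of norm 0.0917
dividing the unrounded norms, ‖Δx‖/‖x‖ = 0.0056
so the bound overstates the realised error by a factor of ≈ 66.0900 (computed from the unrounded values)

0.0056
0.3711


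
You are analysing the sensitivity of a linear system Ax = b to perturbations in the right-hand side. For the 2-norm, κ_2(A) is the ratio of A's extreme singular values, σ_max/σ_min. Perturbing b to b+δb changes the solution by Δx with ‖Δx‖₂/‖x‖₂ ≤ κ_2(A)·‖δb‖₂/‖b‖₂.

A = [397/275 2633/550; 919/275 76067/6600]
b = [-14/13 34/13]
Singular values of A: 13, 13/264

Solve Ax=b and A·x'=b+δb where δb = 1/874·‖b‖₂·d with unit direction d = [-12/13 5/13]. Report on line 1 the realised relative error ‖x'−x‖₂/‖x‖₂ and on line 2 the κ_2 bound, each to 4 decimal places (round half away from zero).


σ_max = 13, σ_min = 13/264
κ = σ_max/σ_min = 13/(13/264) = 264.0000
worst-case relative error ≤ 264.0000 × 1/874 = 0.3021
solve Ax = b  →  x = [-38.9477 11.5200]
‖b‖₂ = 2.8284 and ‖x‖₂ = 40.6157
with δb = [-0.0030 0.0012], A·Δx = δb → ‖Δx‖ = 0.0657
dividing the unrounded norms, ‖Δx‖/‖x‖ = 0.0016
realised/bound (from unrounded values) ≈ 0.0054

0.0016
0.3021


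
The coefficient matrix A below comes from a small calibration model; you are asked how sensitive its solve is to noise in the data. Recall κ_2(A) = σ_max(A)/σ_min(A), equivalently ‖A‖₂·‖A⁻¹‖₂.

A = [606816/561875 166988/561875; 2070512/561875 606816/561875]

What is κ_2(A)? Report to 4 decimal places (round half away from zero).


224.7500

M = AᵀA = [1489678592/101025125 434480256/101025125; 434480256/101025125 126755408/101025125]. tr(M)=12931472/808201, det(M)=4096/808201
λ_max, λ_min = (12931472/808201 ± √167209726521600/653188856401)/2 = 16, 256/808201
σ_max=√16=4, σ_min=√(256/808201)=(16/899) → κ = 224.7500


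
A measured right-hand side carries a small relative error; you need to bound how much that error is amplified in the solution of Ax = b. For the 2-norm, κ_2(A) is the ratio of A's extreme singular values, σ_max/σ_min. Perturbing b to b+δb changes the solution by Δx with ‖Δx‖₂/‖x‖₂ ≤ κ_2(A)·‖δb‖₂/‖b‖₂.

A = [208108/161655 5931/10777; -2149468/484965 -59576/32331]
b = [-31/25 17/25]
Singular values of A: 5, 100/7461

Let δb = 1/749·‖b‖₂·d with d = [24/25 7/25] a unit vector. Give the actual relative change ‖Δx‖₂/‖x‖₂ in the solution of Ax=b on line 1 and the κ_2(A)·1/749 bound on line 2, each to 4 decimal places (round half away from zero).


largest singular value 5, smallest 100/7461
κ = σ_max/σ_min = 5/(100/7461) = 373.0500
bound on ‖Δx‖/‖x‖: κ·ε = 373.0500·1/749 = 0.4981
solve Ax = b  →  x = [28.5115 -68.9477]
‖b‖ = 1.4142, ‖x‖ = 74.6103
Δx = A⁻¹·δb where δb = 1/749·1.4142·d; ‖Δx‖ = 0.1409
dividing the unrounded norms, ‖Δx‖/‖x‖ = 0.0019
tightness: 0.0019 against a bound of 0.4981 (unrounded ratio ≈ 0.0038)

0.0019
0.4981


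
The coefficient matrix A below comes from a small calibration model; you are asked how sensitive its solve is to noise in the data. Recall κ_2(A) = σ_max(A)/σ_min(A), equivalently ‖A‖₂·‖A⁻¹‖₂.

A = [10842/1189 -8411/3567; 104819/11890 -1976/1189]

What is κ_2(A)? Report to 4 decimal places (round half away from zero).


30.0000

M = AᵀA = [27041521/168100 -303862/8405; -303862/8405 125905/15129]. tr(M)=152269/900, det(M)=28561/900
eigenvalues of AᵀA: λ = (tr ± √(tr²−4·det))/2 = 169, 169/900
so κ_2 = √(169 / (169/900)) = 30.0000


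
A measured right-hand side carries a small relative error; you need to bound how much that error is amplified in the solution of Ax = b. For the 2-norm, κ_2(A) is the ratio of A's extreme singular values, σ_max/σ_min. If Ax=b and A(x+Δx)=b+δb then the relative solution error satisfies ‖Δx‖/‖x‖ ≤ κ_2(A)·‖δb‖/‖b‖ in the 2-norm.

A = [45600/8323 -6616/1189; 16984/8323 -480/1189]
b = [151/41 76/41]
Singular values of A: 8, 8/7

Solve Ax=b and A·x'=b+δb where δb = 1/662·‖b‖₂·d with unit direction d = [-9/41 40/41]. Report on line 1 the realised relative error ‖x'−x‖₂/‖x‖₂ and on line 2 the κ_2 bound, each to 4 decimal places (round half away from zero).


from the listed singular values, σ₁ = 8, σ_n = 8/7
κ = σ_max/σ_min = 8/(8/7) = 7.0000
perturbation bound = 7.0000·1/662 = 0.0106
solve Ax = b  →  x = [0.9655 0.2888]
2-norm of b is 4.1231; of x, 1.0078
Δx = A⁻¹·δb where δb = 1/662·4.1231·d; ‖Δx‖ = 0.0054
realised ‖Δx‖/‖x‖ = 0.0054
so the bound overstates the realised error by a factor of ≈ 1.9554 (computed from the unrounded values)

0.0054
0.0106


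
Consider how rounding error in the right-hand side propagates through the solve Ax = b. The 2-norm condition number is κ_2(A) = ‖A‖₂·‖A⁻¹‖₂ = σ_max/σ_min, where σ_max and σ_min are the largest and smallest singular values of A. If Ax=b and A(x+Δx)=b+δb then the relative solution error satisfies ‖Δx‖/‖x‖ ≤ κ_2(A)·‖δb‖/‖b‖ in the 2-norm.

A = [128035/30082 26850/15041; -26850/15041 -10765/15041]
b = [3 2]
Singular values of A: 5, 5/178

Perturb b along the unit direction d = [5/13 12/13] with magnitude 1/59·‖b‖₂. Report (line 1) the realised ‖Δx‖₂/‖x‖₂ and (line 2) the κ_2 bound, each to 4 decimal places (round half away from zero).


0.0204
3.0169

largest singular value 5, smallest 5/178
condition number: 5 ÷ (5/178) = 178.0000
worst-case relative error ≤ 178.0000 × 1/59 = 3.0169
solve Ax = b  →  x = [-40.7077 98.7385]
2-norm of b is 3.6056; of x, 106.8007
re-solving with b+δb shifts x by Δx of norm 2.1756
dividing the unrounded norms, ‖Δx‖/‖x‖ = 0.0204
realised/bound (from unrounded values) ≈ 0.0068


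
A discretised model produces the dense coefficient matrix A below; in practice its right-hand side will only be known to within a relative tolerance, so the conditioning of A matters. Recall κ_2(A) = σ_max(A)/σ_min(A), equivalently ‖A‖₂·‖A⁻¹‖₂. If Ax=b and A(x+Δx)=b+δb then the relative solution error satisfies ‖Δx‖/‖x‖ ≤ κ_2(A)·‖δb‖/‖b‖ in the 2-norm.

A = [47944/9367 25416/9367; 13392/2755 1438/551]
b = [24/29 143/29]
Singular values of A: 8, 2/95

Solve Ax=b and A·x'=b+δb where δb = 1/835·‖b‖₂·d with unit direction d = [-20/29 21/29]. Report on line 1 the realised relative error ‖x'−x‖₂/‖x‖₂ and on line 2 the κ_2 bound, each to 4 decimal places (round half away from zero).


σ_max = 8, σ_min = 2/95
condition number: 8 ÷ (2/95) = 380.0000
worst-case relative error ≤ 380.0000 × 1/835 = 0.4551
solve Ax = b  →  x = [-66.6176 125.9706]
‖b‖₂ = 5.0000 and ‖x‖₂ = 142.5009
δb = ε·‖b‖·d = [-0.0041 0.0043]; solving A·Δx = δb gives ‖Δx‖ = 0.2844
relative error = 0.0020
realised/bound (from unrounded values) ≈ 0.0044

0.0020
0.4551


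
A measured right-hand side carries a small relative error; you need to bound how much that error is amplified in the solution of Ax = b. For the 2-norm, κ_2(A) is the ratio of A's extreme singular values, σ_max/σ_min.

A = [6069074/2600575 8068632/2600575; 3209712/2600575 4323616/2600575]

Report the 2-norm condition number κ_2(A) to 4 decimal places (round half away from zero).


382.4375

M = AᵀA = [32620007156/4680270125 43492516848/4680270125; 43492516848/4680270125 57990641984/4680270125]. tr(M)=18122129828/936054025, det(M)=59969536/23401350625
eigenvalues of AᵀA: λ = (tr ± √(tr²−4·det))/2 = 484/25, 123904/936054025
σ_max=√(484/25)=(22/5), σ_min=√(123904/936054025)=(352/30595) → κ = 382.4375


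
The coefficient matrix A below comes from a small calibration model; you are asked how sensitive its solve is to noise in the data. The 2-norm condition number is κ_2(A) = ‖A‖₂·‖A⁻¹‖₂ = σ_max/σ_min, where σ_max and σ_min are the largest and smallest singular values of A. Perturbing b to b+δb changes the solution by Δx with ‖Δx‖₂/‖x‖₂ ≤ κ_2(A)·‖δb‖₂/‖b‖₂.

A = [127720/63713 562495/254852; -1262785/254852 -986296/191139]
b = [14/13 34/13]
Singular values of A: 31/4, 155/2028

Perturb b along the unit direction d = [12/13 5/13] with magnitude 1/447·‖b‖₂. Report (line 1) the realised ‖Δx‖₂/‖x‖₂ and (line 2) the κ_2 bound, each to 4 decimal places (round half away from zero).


0.0032
0.2268

from the listed singular values, σ₁ = 31/4, σ_n = 155/2028
condition number: (31/4) ÷ (155/2028) = 101.4000
κ_2(A)·‖δb‖/‖b‖ = 0.2268
solve Ax = b  →  x = [-19.1270 17.8598]
‖b‖₂ = 2.8284 and ‖x‖₂ = 26.1690
re-solving with b+δb shifts x by Δx of norm 0.0828
relative error = 0.0032
so the bound overstates the realised error by a factor of ≈ 71.7041 (computed from the unrounded values)


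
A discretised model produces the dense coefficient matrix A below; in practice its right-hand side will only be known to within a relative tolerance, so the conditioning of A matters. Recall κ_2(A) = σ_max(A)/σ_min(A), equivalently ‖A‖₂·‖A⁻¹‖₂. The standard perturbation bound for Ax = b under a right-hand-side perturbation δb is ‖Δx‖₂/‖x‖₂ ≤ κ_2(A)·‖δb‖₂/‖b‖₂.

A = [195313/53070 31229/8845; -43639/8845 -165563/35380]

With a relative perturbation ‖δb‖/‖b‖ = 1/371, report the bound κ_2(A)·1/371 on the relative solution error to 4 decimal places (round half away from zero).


0.9865

M = AᵀA = [4268168461/112656996 1354954825/37552332; 1354954825/37552332 1720604561/50069776]. tr(M)=38713573/535824, det(M)=83521/2143296
λ_max, λ_min = (38713573/535824 ± √1498695981870025/287107358976)/2 = 289/4, 289/535824
κ_2(A) = √(λ_max/λ_min) = √((289/4) / (289/535824)) = 366.0000
κ_2(A)·‖δb‖/‖b‖ = 0.9865


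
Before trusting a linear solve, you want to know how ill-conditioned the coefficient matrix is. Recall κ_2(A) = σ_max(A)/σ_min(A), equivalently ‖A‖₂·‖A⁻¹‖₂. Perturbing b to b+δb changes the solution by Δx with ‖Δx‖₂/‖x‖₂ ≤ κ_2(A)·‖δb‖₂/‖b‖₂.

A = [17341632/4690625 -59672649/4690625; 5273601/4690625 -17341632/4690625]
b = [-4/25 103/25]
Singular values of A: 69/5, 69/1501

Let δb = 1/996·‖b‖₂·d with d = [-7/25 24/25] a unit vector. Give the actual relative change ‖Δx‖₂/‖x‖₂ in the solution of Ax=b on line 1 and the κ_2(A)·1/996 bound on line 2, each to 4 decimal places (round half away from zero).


σ_max = 69/5, σ_min = 69/1501
κ = σ_max/σ_min = (69/5)/(69/1501) = 300.2000
perturbation bound = 300.2000·1/996 = 0.3014
solve Ax = b  →  x = [83.5542 24.2945]
‖b‖ = 4.1231, ‖x‖ = 87.0145
δb = ε·‖b‖·d = [-0.0012 0.0040]; solving A·Δx = δb gives ‖Δx‖ = 0.0901
relative error = 0.0010
tightness: 0.0010 against a bound of 0.3014 (unrounded ratio ≈ 0.0034)

0.0010
0.3014


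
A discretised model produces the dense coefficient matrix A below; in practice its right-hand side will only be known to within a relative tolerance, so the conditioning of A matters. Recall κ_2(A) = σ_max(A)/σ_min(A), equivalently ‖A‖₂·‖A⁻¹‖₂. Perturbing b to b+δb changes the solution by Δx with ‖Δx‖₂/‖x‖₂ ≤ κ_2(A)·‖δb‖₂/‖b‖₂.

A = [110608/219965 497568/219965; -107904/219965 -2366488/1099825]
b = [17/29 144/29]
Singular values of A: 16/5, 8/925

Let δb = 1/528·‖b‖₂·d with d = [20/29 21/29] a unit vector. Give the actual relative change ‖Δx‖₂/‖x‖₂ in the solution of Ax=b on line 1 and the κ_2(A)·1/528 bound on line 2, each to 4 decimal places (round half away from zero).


0.0024
0.7008

largest singular value 16/5, smallest 8/925
κ = σ_max/σ_min = (16/5)/(8/925) = 370.0000
κ_2(A)·‖δb‖/‖b‖ = 0.7008
solve Ax = b  →  x = [-451.4253 100.6098]
2-norm of b is 5.0000; of x, 462.5010
with δb = [0.0065 0.0069], A·Δx = δb → ‖Δx‖ = 1.0949
dividing the unrounded norms, ‖Δx‖/‖x‖ = 0.0024
realised/bound (from unrounded values) ≈ 0.0034


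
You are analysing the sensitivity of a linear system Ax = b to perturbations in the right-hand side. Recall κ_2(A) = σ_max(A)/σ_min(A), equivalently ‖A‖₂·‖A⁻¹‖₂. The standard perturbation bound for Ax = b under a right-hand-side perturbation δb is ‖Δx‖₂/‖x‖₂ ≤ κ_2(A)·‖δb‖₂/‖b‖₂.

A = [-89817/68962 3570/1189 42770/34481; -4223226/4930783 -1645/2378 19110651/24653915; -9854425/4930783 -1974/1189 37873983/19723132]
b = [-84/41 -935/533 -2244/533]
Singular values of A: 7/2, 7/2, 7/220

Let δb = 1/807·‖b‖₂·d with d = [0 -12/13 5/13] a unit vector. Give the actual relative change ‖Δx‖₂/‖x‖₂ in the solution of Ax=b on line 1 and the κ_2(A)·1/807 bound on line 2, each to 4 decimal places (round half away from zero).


0.1363
0.1363

largest singular value 7/2, smallest 7/220
κ_2(A) = (7/2) / (7/220) = 110.0000
κ_2(A)·‖δb‖/‖b‖ = 0.1363
solve Ax = b  →  x = [1.0273 0.1675 -0.9784]
‖b‖₂ = 5.0000 and ‖x‖₂ = 1.4286
Δx = A⁻¹·δb where δb = 1/807·5.0000·d; ‖Δx‖ = 0.1947
relative error = 0.1363
so the bound is sharp here: realised error equals the bound


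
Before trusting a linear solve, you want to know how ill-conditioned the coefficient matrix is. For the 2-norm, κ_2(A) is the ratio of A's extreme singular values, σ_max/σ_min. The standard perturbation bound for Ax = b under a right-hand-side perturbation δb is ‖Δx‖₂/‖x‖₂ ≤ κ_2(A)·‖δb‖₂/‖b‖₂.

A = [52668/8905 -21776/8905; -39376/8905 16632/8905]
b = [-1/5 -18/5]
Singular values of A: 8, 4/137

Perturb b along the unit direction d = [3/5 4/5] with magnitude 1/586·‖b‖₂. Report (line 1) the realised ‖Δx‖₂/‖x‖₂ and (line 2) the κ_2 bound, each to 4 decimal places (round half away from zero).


0.0021
0.4676

from the listed singular values, σ₁ = 8, σ_n = 4/137
condition number: 8 ÷ (4/137) = 274.0000
bound on ‖Δx‖/‖x‖: κ·ε = 274.0000·1/586 = 0.4676
solve Ax = b  →  x = [-39.2885 -94.9423]
‖b‖₂ = 3.6056 and ‖x‖₂ = 102.7503
δb = ε·‖b‖·d = [0.0037 0.0049]; solving A·Δx = δb gives ‖Δx‖ = 0.2107
realised ‖Δx‖/‖x‖ = 0.0021
tightness: 0.0021 against a bound of 0.4676 (unrounded ratio ≈ 0.0044)


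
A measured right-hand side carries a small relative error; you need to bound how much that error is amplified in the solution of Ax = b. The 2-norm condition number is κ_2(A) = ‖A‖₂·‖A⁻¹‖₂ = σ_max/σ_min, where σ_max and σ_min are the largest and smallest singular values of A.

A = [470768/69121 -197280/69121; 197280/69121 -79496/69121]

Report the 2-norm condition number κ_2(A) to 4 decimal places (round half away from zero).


AᵀA = [1541668096/28270489 -642343680/28270489; -642343680/28270489 267686464/28270489]; tr = 10706240/167281, det = 16384/167281
λ_max, λ_min = (10706240/167281 ± √114612612009984/27982932961)/2 = 64, 256/167281
σ_max=√64=8, σ_min=√(256/167281)=(16/409) → κ = 204.5000

204.5000


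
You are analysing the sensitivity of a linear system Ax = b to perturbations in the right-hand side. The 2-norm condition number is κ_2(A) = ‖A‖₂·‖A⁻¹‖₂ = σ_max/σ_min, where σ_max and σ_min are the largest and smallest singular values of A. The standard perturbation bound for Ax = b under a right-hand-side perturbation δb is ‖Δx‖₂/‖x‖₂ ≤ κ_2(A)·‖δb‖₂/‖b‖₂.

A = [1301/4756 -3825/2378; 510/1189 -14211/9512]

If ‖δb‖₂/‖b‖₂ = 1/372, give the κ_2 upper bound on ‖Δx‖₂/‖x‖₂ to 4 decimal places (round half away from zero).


0.0484

M = AᵀA = [6961/26896 -14535/13448; -14535/13448 518481/107584]. tr(M)=325/64, det(M)=81/1024
λ_max, λ_min = (325/64 ± √104329/4096)/2 = 81/16, 1/64
κ_2(A) = √(λ_max/λ_min) = √((81/16) / (1/64)) = 18.0000
bound on ‖Δx‖/‖x‖: κ·ε = 18.0000·1/372 = 0.0484
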